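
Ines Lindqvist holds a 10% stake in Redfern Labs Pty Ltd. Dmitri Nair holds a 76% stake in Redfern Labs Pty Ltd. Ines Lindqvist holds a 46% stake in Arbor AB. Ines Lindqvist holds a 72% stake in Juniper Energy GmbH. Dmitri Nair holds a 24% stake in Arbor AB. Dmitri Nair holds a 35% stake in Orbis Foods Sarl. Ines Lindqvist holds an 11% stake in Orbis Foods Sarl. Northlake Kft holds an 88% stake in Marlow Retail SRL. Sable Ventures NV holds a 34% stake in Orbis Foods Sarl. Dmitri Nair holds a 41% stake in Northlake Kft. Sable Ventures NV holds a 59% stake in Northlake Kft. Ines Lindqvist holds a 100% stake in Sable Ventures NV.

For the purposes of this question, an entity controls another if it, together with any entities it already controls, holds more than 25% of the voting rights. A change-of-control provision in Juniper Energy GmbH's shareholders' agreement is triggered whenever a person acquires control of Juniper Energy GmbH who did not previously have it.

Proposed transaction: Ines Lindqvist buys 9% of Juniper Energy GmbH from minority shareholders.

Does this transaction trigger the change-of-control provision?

No

The purchase changes only Ines's holdings, so Ines is the only person who could newly come to control Juniper.
Ines holds 72% of Juniper, so Ines controls Juniper.
So Ines already controls Juniper before the transaction.
After the purchase, Ines's direct stake in Juniper rises to 72% + 9% = 81%.
Ines controlled Juniper already, so this is not a new person acquiring control; every other person's position is unchanged or reduced.
No new person acquires control, so the clause is not triggered.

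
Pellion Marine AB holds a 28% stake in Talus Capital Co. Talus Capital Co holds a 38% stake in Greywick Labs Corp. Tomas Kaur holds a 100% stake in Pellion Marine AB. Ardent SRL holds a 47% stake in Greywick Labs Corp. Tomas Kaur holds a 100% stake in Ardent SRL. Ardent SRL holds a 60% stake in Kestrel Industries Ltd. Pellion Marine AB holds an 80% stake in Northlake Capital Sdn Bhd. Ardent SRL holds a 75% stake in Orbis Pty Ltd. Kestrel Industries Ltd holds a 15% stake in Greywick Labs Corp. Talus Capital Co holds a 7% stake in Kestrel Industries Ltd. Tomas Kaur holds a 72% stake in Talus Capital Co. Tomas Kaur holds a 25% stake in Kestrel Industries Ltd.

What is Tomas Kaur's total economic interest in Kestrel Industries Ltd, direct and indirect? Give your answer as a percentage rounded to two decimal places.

92.00%

Tomas reaches Kestrel along 4 paths.
Direct stake: 25% = 25%.
Via Ardent: 100% × 60% = 60%.
Via Talus: 72% × 7% = 5.04%.
Via Pellion → Talus: 100% × 28% × 7% = 1.96%.
Total: 25% + 60% + 5.04% + 1.96% = 92%.
Rounded: 92.00%.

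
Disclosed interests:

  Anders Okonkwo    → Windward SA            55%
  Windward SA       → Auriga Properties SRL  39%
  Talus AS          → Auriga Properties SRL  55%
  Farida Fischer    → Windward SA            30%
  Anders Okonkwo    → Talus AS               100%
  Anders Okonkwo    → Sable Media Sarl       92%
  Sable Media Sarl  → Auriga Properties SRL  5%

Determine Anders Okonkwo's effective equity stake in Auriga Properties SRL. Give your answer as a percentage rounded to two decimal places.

81.05%

Anders reaches Auriga along 3 paths.
Via Windward: 55% × 39% = 21.45%.
Via Talus: 100% × 55% = 55%.
Via Sable: 92% × 5% = 4.6%.
Total: 21.45% + 55% + 4.6% = 81.05%.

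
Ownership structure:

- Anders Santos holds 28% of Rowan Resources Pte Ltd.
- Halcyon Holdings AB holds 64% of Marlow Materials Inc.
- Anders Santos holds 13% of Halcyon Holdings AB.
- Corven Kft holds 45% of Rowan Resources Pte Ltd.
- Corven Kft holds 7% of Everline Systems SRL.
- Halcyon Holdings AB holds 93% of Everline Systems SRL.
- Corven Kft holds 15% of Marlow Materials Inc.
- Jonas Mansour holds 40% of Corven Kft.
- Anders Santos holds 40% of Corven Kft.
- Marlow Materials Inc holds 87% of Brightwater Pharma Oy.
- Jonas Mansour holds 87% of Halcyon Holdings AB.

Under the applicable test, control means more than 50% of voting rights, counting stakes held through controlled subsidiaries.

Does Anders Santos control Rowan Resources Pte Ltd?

Anders's largest direct stake is 40% in Corven, which does not meet the threshold, so Anders controls no company.
In Rowan, Anders's side holds only 28%, not > 50%.
So Anders does not control Rowan.

No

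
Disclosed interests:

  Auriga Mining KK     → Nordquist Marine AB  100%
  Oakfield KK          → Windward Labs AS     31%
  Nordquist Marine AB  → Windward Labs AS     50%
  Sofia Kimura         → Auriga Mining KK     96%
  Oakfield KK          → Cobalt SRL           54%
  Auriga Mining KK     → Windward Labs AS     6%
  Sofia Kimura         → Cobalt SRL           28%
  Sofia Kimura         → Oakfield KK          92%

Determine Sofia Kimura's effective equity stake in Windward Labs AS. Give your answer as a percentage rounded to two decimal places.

Sofia reaches Windward along 3 paths.
Via Auriga → Nordquist: 96% × 100% × 50% = 48%.
Via Oakfield: 92% × 31% = 28.52%.
Via Auriga: 96% × 6% = 5.76%.
Total: 48% + 28.52% + 5.76% = 82.28%.

82.28%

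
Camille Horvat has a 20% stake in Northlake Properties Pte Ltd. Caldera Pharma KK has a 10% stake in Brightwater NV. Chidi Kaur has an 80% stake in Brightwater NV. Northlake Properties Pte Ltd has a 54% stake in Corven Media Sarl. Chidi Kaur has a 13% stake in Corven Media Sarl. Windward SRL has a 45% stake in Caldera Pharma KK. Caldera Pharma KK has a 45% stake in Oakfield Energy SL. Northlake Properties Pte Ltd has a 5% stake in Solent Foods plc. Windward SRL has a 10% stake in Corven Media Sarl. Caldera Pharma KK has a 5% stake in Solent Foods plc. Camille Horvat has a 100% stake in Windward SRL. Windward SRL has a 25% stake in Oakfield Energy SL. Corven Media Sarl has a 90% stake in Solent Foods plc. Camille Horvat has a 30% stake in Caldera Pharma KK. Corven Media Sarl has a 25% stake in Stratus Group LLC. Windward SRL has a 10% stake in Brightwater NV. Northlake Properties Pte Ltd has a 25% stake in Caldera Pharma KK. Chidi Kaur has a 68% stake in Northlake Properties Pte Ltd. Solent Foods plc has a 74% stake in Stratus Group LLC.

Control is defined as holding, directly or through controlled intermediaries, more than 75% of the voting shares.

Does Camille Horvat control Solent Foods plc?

Camille holds 100% of Windward, so Camille controls Windward.
Neither Camille nor any entity Camille controls holds any voting interest in Solent.
So Camille does not control Solent.

No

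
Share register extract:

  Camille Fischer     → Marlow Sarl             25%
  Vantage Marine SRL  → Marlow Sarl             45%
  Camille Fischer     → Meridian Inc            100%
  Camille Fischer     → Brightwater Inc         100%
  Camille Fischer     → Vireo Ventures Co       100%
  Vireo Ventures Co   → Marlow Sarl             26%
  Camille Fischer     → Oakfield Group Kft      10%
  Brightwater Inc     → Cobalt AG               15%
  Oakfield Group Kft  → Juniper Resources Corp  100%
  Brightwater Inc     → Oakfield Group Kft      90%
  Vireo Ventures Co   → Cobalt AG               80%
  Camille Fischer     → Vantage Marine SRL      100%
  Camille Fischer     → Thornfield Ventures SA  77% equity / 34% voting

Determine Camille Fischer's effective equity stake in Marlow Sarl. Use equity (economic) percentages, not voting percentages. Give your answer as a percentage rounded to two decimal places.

96.00%

Camille reaches Marlow along 3 paths.
Via Vantage: 100% × 45% = 45%.
Via Vireo: 100% × 26% = 26%.
Direct stake: 25% = 25%.
Total: 45% + 26% + 25% = 96%.
Rounded: 96.00%.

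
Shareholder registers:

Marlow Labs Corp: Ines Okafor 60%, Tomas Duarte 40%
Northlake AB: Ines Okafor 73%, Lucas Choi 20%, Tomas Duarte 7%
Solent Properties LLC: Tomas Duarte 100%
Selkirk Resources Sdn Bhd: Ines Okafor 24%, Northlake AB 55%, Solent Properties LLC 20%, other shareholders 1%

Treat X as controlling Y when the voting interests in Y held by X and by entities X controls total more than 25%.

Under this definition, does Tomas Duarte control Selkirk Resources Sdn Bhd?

Tomas holds 40% of Marlow, so Tomas controls Marlow.
Tomas holds 100% of Solent, so Tomas controls Solent.
In Selkirk, Tomas's side holds only 20%, not > 25%.
So Tomas does not control Selkirk.

No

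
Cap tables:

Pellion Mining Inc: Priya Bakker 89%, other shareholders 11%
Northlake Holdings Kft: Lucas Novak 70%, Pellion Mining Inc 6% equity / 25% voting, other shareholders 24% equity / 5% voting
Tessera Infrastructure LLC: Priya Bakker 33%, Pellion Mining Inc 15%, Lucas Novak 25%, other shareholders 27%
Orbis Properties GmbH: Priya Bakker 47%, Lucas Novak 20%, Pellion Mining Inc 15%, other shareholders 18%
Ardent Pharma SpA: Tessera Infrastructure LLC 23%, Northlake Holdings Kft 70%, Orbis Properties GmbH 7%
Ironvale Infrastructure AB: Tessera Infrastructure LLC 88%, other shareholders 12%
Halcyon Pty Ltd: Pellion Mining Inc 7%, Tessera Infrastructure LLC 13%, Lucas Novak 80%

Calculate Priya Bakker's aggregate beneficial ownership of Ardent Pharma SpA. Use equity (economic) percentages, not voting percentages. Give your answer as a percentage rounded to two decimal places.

Priya reaches Ardent along 5 paths.
Via Tessera: 33% × 23% = 7.59%.
Via Pellion → Tessera: 89% × 15% × 23% = 3.0705%.
Via Pellion → Northlake: 89% × 6% × 70% = 3.738%.
Via Orbis: 47% × 7% = 3.29%.
Via Pellion → Orbis: 89% × 15% × 7% = 0.9345%.
Total: 7.59% + 3.0705% + 3.738% + 3.29% + 0.9345% = 18.623%.
Rounded: 18.62%.

18.62%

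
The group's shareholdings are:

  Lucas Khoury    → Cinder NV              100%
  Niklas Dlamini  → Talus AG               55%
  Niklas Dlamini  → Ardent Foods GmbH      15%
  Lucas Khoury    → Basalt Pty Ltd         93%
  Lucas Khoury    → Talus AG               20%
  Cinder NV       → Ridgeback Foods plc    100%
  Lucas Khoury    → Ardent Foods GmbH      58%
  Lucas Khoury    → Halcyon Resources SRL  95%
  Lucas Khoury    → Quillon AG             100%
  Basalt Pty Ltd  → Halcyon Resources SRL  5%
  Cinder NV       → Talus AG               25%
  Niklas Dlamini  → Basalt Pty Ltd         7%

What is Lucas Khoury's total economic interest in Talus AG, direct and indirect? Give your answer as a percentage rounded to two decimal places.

Lucas reaches Talus along 2 paths.
Via Cinder: 100% × 25% = 25%.
Direct stake: 20% = 20%.
Total: 25% + 20% = 45%.
Rounded: 45.00%.

45.00%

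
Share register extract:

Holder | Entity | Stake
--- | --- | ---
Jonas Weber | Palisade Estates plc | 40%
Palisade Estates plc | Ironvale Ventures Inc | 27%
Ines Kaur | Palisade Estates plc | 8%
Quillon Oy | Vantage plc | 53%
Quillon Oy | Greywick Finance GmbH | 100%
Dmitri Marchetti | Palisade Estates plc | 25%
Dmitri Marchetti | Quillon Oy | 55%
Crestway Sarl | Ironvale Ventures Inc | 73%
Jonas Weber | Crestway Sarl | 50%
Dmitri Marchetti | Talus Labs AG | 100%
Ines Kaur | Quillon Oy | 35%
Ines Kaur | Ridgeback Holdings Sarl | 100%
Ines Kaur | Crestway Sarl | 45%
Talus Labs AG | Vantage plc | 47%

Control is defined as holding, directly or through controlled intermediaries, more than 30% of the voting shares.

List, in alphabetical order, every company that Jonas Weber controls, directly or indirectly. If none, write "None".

Jonas holds 40% of Palisade, so Jonas controls Palisade.
Jonas holds 50% of Crestway, so Jonas controls Crestway.
Palisade and Crestway together hold 27% + 73% = 100% of Ironvale, so Jonas controls Ironvale.
No other company's threshold is met.

Crestway Sarl, Ironvale Ventures Inc, Palisade Estates plc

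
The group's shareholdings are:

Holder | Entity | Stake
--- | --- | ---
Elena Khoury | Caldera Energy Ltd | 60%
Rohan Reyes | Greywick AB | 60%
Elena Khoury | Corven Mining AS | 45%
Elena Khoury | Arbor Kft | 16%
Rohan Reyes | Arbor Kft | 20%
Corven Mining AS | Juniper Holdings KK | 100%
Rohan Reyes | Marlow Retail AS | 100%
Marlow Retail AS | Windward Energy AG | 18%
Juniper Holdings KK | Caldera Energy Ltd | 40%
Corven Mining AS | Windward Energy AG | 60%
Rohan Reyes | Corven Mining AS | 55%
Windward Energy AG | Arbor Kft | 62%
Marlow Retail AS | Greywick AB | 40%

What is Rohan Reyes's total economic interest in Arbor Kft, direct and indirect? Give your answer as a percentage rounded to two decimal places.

Rohan reaches Arbor along 3 paths.
Direct stake: 20% = 20%.
Via Marlow → Windward: 100% × 18% × 62% = 11.16%.
Via Corven → Windward: 55% × 60% × 62% = 20.46%.
Total: 20% + 11.16% + 20.46% = 51.62%.

51.62%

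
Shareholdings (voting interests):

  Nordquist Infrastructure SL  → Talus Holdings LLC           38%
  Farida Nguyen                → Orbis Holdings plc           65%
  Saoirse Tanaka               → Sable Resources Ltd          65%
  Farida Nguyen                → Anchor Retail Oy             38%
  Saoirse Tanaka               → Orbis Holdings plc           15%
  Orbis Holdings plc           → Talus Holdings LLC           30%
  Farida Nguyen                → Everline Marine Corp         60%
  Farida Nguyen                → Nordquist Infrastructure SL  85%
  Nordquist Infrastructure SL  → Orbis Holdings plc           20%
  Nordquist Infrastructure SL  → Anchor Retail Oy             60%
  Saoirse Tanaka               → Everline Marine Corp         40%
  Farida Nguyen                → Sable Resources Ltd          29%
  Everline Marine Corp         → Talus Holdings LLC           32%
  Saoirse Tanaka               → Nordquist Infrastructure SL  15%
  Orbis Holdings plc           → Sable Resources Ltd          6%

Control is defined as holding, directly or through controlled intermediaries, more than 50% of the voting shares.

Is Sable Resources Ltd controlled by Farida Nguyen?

No

Farida holds 60% of Everline, so Farida controls Everline.
Farida holds 85% of Nordquist, so Farida controls Nordquist.
Farida and Nordquist together hold 65% + 20% = 85% of Orbis, so Farida controls Orbis.
Everline and Nordquist and Orbis together hold 32% + 38% + 30% = 100% of Talus, so Farida controls Talus.
Farida and Nordquist together hold 38% + 60% = 98% of Anchor, so Farida controls Anchor.
In Sable, Farida's side holds only 6% + 29% = 35%, not > 50%.
So Farida does not control Sable.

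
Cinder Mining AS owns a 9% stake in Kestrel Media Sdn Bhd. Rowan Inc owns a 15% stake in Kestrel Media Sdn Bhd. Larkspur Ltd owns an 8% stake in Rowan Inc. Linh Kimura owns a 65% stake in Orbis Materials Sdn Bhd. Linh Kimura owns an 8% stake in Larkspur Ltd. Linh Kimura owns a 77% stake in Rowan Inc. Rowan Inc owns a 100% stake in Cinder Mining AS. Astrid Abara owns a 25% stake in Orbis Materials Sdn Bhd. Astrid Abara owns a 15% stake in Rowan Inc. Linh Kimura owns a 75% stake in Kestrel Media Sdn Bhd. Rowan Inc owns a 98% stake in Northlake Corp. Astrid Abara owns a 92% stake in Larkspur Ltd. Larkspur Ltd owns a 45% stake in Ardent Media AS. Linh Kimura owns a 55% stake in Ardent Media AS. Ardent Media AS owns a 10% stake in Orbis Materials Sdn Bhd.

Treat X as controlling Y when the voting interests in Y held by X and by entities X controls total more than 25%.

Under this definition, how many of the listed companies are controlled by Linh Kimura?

6

Linh holds 77% of Rowan, so Linh controls Rowan.
Linh holds 55% of Ardent, so Linh controls Ardent.
Rowan holds 98% of Northlake, so Linh controls Northlake.
Rowan holds 100% of Cinder, so Linh controls Cinder.
Linh and Ardent together hold 65% + 10% = 75% of Orbis, so Linh controls Orbis.
Rowan and Cinder and Linh together hold 15% + 9% + 75% = 99% of Kestrel, so Linh controls Kestrel.
No other company's threshold is met.
Linh controls 6 companies.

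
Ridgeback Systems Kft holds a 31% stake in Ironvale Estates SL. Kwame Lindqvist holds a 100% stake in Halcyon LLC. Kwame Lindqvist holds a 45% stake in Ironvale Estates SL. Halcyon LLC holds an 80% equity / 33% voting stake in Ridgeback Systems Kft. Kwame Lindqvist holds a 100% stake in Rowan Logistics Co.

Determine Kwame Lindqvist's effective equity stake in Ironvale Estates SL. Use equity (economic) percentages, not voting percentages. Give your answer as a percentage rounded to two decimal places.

Kwame reaches Ironvale along 2 paths.
Via Halcyon → Ridgeback: 100% × 80% × 31% = 24.8%.
Direct stake: 45% = 45%.
Total: 24.8% + 45% = 69.8%.
Rounded: 69.80%.

69.80%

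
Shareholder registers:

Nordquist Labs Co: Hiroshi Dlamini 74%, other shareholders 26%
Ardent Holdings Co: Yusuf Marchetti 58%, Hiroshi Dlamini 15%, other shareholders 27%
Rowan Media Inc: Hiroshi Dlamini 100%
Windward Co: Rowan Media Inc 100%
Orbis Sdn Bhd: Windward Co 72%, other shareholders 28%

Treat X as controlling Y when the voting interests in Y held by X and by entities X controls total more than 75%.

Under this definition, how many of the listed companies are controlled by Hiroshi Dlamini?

Hiroshi holds 100% of Rowan, so Hiroshi controls Rowan.
Rowan holds 100% of Windward, so Hiroshi controls Windward.
No other company's threshold is met.
Hiroshi controls 2 companies.

2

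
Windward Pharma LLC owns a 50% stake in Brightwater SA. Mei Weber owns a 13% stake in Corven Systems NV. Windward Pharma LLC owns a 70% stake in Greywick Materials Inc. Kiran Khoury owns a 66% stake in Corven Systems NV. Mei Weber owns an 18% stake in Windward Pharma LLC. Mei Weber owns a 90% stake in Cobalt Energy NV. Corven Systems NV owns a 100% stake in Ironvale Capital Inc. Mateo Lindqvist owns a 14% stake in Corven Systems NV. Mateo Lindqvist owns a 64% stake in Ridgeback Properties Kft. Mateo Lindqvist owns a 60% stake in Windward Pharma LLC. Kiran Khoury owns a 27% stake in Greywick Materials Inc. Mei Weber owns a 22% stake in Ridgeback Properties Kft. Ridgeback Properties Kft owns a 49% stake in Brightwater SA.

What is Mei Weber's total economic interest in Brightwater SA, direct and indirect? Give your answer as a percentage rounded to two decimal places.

Mei reaches Brightwater along 2 paths.
Via Ridgeback: 22% × 49% = 10.78%.
Via Windward: 18% × 50% = 9%.
Total: 10.78% + 9% = 19.78%.

19.78%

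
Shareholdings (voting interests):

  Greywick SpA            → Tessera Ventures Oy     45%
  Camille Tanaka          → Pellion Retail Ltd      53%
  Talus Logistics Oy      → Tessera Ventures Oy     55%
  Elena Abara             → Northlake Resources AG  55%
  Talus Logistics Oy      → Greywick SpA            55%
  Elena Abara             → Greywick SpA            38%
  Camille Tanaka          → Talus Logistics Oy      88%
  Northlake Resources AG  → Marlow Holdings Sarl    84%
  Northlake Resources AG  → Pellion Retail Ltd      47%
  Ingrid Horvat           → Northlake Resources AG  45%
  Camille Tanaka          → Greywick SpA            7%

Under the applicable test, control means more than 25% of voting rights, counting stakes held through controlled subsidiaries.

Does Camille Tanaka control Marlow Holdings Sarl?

Camille holds 88% of Talus, so Camille controls Talus.
Camille holds 53% of Pellion, so Camille controls Pellion.
Talus and Camille together hold 55% + 7% = 62% of Greywick, so Camille controls Greywick.
Talus and Greywick together hold 55% + 45% = 100% of Tessera, so Camille controls Tessera.
Neither Camille nor any entity Camille controls holds any voting interest in Marlow.
So Camille does not control Marlow.

No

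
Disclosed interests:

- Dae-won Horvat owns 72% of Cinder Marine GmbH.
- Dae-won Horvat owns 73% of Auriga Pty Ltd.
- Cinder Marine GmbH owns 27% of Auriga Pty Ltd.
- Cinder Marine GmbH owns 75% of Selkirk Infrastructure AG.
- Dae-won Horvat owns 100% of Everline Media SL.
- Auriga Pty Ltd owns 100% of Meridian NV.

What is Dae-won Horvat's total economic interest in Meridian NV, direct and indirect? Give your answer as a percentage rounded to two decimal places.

92.44%

Dae-won reaches Meridian along 2 paths.
Via Cinder → Auriga: 72% × 27% × 100% = 19.44%.
Via Auriga: 73% × 100% = 73%.
Total: 19.44% + 73% = 92.44%.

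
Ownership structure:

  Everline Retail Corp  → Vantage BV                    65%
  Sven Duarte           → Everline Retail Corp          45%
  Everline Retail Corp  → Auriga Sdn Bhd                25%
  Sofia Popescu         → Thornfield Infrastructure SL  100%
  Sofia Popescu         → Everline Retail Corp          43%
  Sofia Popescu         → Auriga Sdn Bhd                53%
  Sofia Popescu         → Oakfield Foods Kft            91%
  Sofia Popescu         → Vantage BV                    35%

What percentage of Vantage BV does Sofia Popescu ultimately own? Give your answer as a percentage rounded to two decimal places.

62.95%

Sofia reaches Vantage along 2 paths.
Via Everline: 43% × 65% = 27.95%.
Direct stake: 35% = 35%.
Total: 27.95% + 35% = 62.95%.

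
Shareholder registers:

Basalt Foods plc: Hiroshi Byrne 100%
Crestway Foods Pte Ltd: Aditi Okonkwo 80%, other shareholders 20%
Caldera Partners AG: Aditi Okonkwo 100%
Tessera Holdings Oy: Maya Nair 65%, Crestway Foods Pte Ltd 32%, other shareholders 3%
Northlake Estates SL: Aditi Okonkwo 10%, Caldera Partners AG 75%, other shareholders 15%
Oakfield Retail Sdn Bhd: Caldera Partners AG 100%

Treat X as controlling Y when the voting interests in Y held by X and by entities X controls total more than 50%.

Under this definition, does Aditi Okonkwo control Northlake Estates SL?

Yes

Aditi holds 100% of Caldera, so Aditi controls Caldera.
Aditi and Caldera together hold 10% + 75% = 85% of Northlake, so Aditi controls Northlake.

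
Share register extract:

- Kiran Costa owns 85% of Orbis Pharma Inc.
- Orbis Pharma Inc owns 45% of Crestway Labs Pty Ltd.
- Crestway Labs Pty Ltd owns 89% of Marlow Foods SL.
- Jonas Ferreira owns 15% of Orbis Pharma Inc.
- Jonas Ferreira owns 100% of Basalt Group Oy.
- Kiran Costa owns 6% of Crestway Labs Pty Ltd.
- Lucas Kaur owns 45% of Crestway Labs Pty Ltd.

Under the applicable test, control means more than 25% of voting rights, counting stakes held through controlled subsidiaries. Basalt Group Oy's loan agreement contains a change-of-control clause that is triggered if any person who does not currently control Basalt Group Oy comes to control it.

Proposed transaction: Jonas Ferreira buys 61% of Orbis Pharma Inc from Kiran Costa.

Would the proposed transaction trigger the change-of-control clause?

No

The purchase adds only to Jonas's holdings (Kiran's stake shrinks), so Jonas is the only person who could newly come to control Basalt.
Jonas holds 100% of Basalt, so Jonas controls Basalt.
So Jonas already controls Basalt before the transaction.
After the purchase, Jonas's direct stake in Orbis rises to 15% + 61% = 76%, and Kiran's stake falls to 24%.
Jonas controlled Basalt already, so this is not a new person acquiring control; every other person's position is unchanged or reduced.
No new person acquires control, so the clause is not triggered.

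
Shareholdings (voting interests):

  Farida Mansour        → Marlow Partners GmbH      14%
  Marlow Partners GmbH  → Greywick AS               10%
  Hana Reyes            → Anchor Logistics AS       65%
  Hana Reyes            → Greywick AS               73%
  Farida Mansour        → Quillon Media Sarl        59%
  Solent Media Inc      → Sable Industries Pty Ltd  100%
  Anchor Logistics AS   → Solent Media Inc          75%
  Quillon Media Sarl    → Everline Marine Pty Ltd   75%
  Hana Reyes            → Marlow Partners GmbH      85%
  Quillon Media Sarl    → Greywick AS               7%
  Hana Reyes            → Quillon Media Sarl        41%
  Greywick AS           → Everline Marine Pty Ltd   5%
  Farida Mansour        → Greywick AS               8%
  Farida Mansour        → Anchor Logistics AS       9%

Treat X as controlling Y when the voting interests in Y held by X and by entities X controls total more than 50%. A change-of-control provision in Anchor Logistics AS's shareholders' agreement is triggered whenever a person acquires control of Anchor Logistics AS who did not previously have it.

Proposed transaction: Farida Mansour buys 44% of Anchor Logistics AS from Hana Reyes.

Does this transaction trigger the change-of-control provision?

The purchase adds only to Farida's holdings (Hana's stake shrinks), so Farida is the only person who could newly come to control Anchor.
Farida holds 59% of Quillon, so Farida controls Quillon.
Quillon holds 75% of Everline, so Farida controls Everline.
In Anchor, Farida's side holds only 9%, not > 50%.
So before the transaction, Farida does not control Anchor.
After the purchase, Farida's direct stake in Anchor rises to 9% + 44% = 53%, and Hana's stake falls to 21%.
Farida holds 53% of Anchor, so Farida controls Anchor.
Farida did not control Anchor before and does after, so the clause is triggered.

Yes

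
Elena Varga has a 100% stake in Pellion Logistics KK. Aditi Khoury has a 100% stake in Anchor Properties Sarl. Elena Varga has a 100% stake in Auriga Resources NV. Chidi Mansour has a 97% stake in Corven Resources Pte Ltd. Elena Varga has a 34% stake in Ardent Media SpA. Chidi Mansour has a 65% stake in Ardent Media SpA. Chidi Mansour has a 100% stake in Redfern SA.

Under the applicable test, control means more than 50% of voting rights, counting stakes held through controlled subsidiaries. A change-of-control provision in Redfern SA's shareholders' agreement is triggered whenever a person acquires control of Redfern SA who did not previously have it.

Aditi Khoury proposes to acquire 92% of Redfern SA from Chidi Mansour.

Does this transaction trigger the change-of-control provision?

The purchase adds only to Aditi's holdings (Chidi's stake shrinks), so Aditi is the only person who could newly come to control Redfern.
Aditi holds 100% of Anchor, so Aditi controls Anchor.
Neither Aditi nor any entity Aditi controls holds any voting interest in Redfern.
So before the transaction, Aditi does not control Redfern.
After the purchase, Aditi holds 92% of Redfern directly, and Chidi's stake falls to 8%.
Aditi holds 92% of Redfern, so Aditi controls Redfern.
Aditi did not control Redfern before and does after, so the clause is triggered.

Yes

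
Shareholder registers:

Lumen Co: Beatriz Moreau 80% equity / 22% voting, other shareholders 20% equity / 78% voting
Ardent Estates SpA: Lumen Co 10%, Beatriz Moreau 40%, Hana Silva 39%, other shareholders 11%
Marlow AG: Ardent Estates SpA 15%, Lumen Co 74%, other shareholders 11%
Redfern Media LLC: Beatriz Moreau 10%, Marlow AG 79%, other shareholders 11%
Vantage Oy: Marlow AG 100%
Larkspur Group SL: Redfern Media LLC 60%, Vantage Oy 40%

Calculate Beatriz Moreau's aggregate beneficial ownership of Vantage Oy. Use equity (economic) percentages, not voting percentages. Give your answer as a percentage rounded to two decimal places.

66.40%

Beatriz reaches Vantage along 3 paths.
Via Lumen → Ardent → Marlow: 80% × 10% × 15% × 100% = 1.2%.
Via Ardent → Marlow: 40% × 15% × 100% = 6%.
Via Lumen → Marlow: 80% × 74% × 100% = 59.2%.
Total: 1.2% + 6% + 59.2% = 66.4%.
Rounded: 66.40%.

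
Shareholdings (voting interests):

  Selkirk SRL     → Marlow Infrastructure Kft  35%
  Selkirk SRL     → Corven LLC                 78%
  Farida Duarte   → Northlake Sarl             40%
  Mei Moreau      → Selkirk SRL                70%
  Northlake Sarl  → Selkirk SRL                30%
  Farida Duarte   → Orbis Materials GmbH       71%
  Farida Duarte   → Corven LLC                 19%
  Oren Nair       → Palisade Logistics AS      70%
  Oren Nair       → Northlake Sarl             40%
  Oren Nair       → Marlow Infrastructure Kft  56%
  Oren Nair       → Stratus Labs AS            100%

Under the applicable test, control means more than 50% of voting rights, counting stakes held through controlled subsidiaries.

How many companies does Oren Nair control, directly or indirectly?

Oren holds 56% of Marlow, so Oren controls Marlow.
Oren holds 100% of Stratus, so Oren controls Stratus.
Oren holds 70% of Palisade, so Oren controls Palisade.
No other company's threshold is met.
Oren controls 3 companies.

3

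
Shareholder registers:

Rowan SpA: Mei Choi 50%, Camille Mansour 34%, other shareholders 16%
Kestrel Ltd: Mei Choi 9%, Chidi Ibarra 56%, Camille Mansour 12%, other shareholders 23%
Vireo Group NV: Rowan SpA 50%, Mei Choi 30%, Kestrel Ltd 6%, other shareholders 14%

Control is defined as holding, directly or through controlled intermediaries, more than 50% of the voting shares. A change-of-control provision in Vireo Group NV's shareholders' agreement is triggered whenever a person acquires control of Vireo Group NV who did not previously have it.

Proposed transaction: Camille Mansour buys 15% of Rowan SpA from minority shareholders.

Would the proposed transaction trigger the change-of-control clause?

The purchase changes only Camille's holdings, so Camille is the only person who could newly come to control Vireo.
Camille's largest direct stake is 34% in Rowan, which does not meet the threshold, so Camille controls no company.
Neither Camille nor any entity Camille controls holds any voting interest in Vireo.
So before the transaction, Camille does not control Vireo.
After the purchase, Camille's direct stake in Rowan rises to 34% + 15% = 49%.
Camille's side now holds 49% of Rowan, not > 50%, so Camille still does not control Rowan.
After the transaction, neither Camille nor any entity Camille controls holds a voting interest in Vireo, so Camille still does not control it.
No new person acquires control, so the clause is not triggered.

No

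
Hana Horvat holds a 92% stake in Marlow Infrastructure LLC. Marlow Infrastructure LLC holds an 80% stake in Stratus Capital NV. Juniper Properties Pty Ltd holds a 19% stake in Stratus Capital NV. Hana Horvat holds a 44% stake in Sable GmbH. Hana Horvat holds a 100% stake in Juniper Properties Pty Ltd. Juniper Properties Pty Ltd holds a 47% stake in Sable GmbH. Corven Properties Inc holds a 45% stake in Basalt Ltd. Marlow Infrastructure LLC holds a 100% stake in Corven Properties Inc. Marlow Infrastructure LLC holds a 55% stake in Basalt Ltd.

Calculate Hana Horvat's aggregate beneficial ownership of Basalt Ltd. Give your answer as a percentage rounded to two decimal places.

92.00%

Hana reaches Basalt along 2 paths.
Via Marlow → Corven: 92% × 100% × 45% = 41.4%.
Via Marlow: 92% × 55% = 50.6%.
Total: 41.4% + 50.6% = 92%.
Rounded: 92.00%.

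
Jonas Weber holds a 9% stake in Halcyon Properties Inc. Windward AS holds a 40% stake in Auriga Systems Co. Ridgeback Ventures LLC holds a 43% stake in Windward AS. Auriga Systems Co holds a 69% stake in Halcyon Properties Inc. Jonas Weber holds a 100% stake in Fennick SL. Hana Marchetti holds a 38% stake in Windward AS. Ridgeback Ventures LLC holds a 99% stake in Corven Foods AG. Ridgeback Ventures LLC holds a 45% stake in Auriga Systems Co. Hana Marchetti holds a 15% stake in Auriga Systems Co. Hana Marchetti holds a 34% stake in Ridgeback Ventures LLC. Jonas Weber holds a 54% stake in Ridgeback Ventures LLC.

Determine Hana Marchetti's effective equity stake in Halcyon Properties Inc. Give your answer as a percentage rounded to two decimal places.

35.43%

Hana reaches Halcyon along 4 paths.
Via Windward → Auriga: 38% × 40% × 69% = 10.488%.
Via Ridgeback → Windward → Auriga: 34% × 43% × 40% × 69% = 4.03512%.
Via Auriga: 15% × 69% = 10.35%.
Via Ridgeback → Auriga: 34% × 45% × 69% = 10.557%.
Total: 10.488% + 4.03512% + 10.35% + 10.557% = 35.43012%.
Rounded: 35.43%.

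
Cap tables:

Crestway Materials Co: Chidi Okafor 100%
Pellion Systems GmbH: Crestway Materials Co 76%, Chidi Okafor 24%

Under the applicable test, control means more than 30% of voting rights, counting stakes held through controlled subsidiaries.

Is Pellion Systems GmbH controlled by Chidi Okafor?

Chidi holds 100% of Crestway, so Chidi controls Crestway.
Crestway and Chidi together hold 76% + 24% = 100% of Pellion, so Chidi controls Pellion.

Yes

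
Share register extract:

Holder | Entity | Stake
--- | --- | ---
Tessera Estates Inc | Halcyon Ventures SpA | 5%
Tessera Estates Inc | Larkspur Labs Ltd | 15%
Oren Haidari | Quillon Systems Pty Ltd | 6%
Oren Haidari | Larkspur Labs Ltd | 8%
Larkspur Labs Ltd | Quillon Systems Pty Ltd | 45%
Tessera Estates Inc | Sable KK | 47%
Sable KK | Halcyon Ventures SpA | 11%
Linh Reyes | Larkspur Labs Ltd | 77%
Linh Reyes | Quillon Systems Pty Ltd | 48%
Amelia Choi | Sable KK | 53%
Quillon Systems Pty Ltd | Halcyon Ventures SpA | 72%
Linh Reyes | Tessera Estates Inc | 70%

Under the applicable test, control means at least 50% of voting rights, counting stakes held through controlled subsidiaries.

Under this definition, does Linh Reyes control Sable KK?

Linh holds 70% of Tessera, so Linh controls Tessera.
Linh and Tessera together hold 77% + 15% = 92% of Larkspur, so Linh controls Larkspur.
Linh and Larkspur together hold 48% + 45% = 93% of Quillon, so Linh controls Quillon.
Tessera and Quillon together hold 5% + 72% = 77% of Halcyon, so Linh controls Halcyon.
In Sable, Linh's side holds only 47%, not ≥ 50%.
So Linh does not control Sable.

No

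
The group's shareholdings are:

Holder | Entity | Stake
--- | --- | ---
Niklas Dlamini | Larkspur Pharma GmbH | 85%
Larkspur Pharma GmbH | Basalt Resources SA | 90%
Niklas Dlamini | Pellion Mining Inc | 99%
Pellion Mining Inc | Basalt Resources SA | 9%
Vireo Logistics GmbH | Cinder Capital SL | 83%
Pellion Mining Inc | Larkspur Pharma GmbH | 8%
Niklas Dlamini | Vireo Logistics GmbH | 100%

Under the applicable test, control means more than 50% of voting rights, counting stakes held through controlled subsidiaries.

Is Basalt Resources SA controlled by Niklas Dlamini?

Yes

Niklas holds 99% of Pellion, so Niklas controls Pellion.
Niklas and Pellion together hold 85% + 8% = 93% of Larkspur, so Niklas controls Larkspur.
Pellion and Larkspur together hold 9% + 90% = 99% of Basalt, so Niklas controls Basalt.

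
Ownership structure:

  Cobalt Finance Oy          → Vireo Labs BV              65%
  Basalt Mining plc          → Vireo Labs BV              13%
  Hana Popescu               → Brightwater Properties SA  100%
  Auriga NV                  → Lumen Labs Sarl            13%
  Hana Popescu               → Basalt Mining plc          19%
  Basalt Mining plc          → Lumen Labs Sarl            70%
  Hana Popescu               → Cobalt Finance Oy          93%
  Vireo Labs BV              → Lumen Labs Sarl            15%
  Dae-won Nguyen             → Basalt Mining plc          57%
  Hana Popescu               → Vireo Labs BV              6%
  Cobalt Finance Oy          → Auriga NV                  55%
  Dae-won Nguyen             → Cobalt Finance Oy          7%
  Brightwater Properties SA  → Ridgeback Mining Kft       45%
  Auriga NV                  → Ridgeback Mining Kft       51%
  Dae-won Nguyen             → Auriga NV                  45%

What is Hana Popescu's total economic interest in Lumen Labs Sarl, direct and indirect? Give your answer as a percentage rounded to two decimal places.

30.29%

Hana reaches Lumen along 5 paths.
Via Basalt: 19% × 70% = 13.3%.
Via Vireo: 6% × 15% = 0.9%.
Via Cobalt → Vireo: 93% × 65% × 15% = 9.0675%.
Via Basalt → Vireo: 19% × 13% × 15% = 0.3705%.
Via Cobalt → Auriga: 93% × 55% × 13% = 6.6495%.
Total: 13.3% + 0.9% + 9.0675% + 0.3705% + 6.6495% = 30.2875%.
Rounded: 30.29%.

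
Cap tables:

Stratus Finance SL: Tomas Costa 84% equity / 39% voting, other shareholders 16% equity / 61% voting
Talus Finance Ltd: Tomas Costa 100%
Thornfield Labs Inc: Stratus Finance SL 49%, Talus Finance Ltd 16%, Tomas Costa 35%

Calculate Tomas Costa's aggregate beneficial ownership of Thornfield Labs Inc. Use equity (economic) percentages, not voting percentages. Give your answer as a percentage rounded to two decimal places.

92.16%

Tomas reaches Thornfield along 3 paths.
Via Stratus: 84% × 49% = 41.16%.
Via Talus: 100% × 16% = 16%.
Direct stake: 35% = 35%.
Total: 41.16% + 16% + 35% = 92.16%.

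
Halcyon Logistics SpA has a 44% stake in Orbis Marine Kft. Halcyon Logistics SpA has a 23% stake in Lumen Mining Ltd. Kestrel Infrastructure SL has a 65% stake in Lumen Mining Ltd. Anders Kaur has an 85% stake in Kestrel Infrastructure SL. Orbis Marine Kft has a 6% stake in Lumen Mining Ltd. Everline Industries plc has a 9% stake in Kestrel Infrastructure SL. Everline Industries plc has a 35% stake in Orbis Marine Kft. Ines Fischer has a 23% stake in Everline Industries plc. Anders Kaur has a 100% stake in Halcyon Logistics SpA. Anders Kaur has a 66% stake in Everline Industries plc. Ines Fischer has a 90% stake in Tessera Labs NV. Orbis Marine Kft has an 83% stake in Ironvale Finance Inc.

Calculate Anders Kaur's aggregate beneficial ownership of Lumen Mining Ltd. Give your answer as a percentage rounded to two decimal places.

86.14%

Anders reaches Lumen along 5 paths.
Via Everline → Orbis: 66% × 35% × 6% = 1.386%.
Via Halcyon → Orbis: 100% × 44% × 6% = 2.64%.
Via Kestrel: 85% × 65% = 55.25%.
Via Everline → Kestrel: 66% × 9% × 65% = 3.861%.
Via Halcyon: 100% × 23% = 23%.
Total: 1.386% + 2.64% + 55.25% + 3.861% + 23% = 86.137%.
Rounded: 86.14%.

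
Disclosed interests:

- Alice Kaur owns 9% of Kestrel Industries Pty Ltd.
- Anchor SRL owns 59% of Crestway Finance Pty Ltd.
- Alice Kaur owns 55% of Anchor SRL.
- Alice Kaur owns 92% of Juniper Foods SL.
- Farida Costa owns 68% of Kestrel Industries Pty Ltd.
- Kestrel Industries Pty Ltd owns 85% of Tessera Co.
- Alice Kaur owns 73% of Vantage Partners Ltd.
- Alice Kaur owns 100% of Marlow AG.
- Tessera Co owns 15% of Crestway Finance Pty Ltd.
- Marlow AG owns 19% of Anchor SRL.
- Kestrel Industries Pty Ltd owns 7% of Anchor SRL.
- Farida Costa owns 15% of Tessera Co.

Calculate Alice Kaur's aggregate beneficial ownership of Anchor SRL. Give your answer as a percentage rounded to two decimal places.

Alice reaches Anchor along 3 paths.
Via Marlow: 100% × 19% = 19%.
Direct stake: 55% = 55%.
Via Kestrel: 9% × 7% = 0.63%.
Total: 19% + 55% + 0.63% = 74.63%.

74.63%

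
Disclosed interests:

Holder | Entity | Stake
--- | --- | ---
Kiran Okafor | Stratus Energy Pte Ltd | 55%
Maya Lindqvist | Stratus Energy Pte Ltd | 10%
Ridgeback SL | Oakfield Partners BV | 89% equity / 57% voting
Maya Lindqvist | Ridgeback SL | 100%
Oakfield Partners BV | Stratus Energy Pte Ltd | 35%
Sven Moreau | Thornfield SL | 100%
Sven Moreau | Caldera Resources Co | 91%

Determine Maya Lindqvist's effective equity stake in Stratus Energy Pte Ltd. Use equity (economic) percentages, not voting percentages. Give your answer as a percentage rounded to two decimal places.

Maya reaches Stratus along 2 paths.
Direct stake: 10% = 10%.
Via Ridgeback → Oakfield: 100% × 89% × 35% = 31.15%.
Total: 10% + 31.15% = 41.15%.

41.15%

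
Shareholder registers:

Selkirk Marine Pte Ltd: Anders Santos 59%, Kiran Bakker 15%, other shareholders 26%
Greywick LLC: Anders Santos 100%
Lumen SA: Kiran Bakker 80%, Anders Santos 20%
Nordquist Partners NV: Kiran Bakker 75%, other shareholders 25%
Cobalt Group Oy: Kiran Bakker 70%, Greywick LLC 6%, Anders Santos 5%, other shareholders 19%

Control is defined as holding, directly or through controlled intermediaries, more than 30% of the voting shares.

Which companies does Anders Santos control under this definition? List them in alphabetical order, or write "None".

Greywick LLC, Selkirk Marine Pte Ltd

Anders holds 59% of Selkirk, so Anders controls Selkirk.
Anders holds 100% of Greywick, so Anders controls Greywick.
No other company's threshold is met.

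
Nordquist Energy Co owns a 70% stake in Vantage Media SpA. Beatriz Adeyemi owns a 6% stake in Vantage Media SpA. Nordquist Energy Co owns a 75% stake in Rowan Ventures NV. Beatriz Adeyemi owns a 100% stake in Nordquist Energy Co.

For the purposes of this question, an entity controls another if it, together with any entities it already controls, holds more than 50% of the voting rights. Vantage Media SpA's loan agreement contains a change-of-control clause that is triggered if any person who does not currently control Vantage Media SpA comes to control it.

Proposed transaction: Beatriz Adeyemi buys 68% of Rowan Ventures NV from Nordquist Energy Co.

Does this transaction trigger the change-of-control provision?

No

The purchase adds only to Beatriz's holdings (Nordquist's stake shrinks), so Beatriz is the only person who could newly come to control Vantage.
Beatriz holds 100% of Nordquist, so Beatriz controls Nordquist.
Nordquist and Beatriz together hold 70% + 6% = 76% of Vantage, so Beatriz controls Vantage.
So Beatriz already controls Vantage before the transaction.
After the purchase, Beatriz holds 68% of Rowan directly, and Nordquist's stake falls to 7%.
Beatriz controlled Vantage already, so this is not a new person acquiring control; every other person's position is unchanged or reduced.
No new person acquires control, so the clause is not triggered.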